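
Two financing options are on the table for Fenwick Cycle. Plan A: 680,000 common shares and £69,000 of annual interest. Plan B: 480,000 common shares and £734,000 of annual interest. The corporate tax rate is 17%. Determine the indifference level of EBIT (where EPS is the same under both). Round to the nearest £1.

£2,330,000

Set EPS_A = EPS_B: (EBIT − £69,000)(1 − 0.17) ÷ 680,000 = (EBIT − £734,000)(1 − 0.17) ÷ 480,000.
Cancelling (1 − t) and cross-multiplying: 480,000·(EBIT − 69,000) = 680,000·(EBIT − 734,000).
EBIT × (680,000 − 480,000) = 734,000 × 680,000 − 69,000 × 480,000 = 466,000,000,000, so EBIT = 466,000,000,000 ÷ 200,000 = 2,330,000.00.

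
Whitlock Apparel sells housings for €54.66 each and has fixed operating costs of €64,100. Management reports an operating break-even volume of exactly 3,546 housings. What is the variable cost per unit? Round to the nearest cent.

€36.58

At break-even, FC = Q × (P − VC), so P − VC = €64,100 ÷ 3,546 = €18.0767.
Variable cost per unit = €54.66 − €18.0767 = €36.58.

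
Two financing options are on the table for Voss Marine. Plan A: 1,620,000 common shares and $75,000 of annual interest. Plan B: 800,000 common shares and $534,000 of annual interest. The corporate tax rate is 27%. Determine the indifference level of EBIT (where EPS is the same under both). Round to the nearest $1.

$981,805

At indifference, (EBIT − 75,000)(1 − t)/1,620,000 = (EBIT − 534,000)(1 − t)/800,000.
The (1 − t) factor cancels: (EBIT − 75,000) × 800,000 = (EBIT − 534,000) × 1,620,000.
EBIT × (1,620,000 − 800,000) = 534,000 × 1,620,000 − 75,000 × 800,000 = 805,080,000,000, so EBIT = 805,080,000,000 ÷ 820,000 = 981,804.88.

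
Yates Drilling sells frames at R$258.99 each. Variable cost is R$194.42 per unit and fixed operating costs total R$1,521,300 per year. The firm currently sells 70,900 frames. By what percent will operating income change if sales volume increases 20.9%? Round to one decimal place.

+31.3%

Contribution at this volume is 70,900 × R$64.57 = R$4,578,013.00.
Subtracting fixed costs: EBIT = R$4,578,013.00 − R$1,521,300 = R$3,056,713.00.
Degree of operating leverage = R$4,578,013.00 / R$3,056,713.00 = 1.4977.
So EBIT moves 1.4977 × (+20.9%) = +31.3%.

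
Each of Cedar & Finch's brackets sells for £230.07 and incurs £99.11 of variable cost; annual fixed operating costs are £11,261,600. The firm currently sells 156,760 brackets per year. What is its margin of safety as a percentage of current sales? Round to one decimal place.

45.1%

Each unit contributes £230.07 − £99.11 = £130.96. Break-even units = £11,261,600 ÷ £130.96 = 85,992.67; break-even revenue = 85,992.67 × £230.07 = £19,784,333.48.
Actual sales revenue = 156,760 × £230.07 = £36,065,773.20.
Margin of safety = (£36,065,773.20 − £19,784,333.48) ÷ £36,065,773.20 = 45.1%.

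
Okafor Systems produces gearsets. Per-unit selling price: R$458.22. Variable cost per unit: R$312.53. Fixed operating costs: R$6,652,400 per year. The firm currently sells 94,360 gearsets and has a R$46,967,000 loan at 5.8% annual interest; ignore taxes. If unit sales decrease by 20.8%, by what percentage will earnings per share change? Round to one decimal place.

-65.4%

Total contribution margin = 94,360 × R$145.69 = R$13,747,308.40.
Subtracting fixed costs: EBIT = R$13,747,308.40 − R$6,652,400 = R$7,094,908.40.
Interest = R$2,724,086.00, so EBIT − I = R$4,370,822.40.
Degree of combined leverage = contribution ÷ (EBIT − I) = R$13,747,308.40 ÷ R$4,370,822.40 = 3.1452.
%ΔEPS = DCL × %ΔSales = 3.1452 × -20.8% = -65.4%.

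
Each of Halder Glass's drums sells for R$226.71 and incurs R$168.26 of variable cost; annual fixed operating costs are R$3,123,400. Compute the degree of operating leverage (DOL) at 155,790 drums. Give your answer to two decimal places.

At 155,790 units, contribution = 155,790 × R$58.45 = R$9,105,925.50.
Subtracting fixed costs: EBIT = R$9,105,925.50 − R$3,123,400 = R$5,982,525.50.
Degree of operating leverage = R$9,105,925.50 / R$5,982,525.50 = 1.5221.

1.52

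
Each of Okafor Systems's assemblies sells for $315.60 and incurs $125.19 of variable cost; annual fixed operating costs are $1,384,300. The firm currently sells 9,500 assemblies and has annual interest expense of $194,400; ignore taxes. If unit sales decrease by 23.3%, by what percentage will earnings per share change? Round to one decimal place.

Contribution at this volume is 9,500 × $190.41 = $1,808,895.00.
EBIT = $1,808,895.00 − $1,384,300 = $424,595.00.
After interest of $194,400.00, pre-tax earnings = $230,195.00.
DCL = total CM / (EBIT − I) = $1,808,895.00 / $230,195.00 = 7.8581.
EPS therefore changes by 7.8581 × (-23.3%) = -183.1%.

-183.1%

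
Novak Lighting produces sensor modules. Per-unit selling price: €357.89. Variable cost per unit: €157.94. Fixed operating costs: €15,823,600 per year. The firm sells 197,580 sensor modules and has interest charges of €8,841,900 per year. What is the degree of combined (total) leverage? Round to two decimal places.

2.66

At 197,580 units, contribution = 197,580 × €199.95 = €39,506,121.00.
EBIT = €39,506,121.00 − €15,823,600 = €23,682,521.00. Interest = €8,841,900.00.
DOL = €39,506,121.00 ÷ €23,682,521.00 = 1.6682; DFL = €23,682,521.00 ÷ €14,840,621.00 = 1.5958.
DCL = DOL × DFL = 1.6682 × 1.5958 = 2.6621.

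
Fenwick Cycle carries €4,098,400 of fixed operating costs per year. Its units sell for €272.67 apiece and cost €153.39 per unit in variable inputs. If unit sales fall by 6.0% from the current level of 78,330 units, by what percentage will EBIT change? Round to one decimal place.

-10.7%

Total contribution margin = 78,330 × €119.28 = €9,343,202.40.
Operating income = contribution − fixed costs = €9,343,202.40 − €4,098,400 = €5,244,802.40.
Degree of operating leverage = €9,343,202.40 / €5,244,802.40 = 1.7814.
So EBIT moves 1.7814 × (-6.0%) = -10.7%.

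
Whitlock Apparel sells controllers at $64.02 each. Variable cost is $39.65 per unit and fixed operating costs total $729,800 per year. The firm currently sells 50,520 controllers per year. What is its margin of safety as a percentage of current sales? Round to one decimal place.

Each unit contributes $64.02 − $39.65 = $24.37. Break-even units = $729,800 ÷ $24.37 = 29,946.66; break-even revenue = 29,946.66 × $64.02 = $1,917,184.90.
Actual sales revenue = 50,520 × $64.02 = $3,234,290.40.
Margin of safety = ($3,234,290.40 − $1,917,184.90) ÷ $3,234,290.40 = 40.7%.

40.7%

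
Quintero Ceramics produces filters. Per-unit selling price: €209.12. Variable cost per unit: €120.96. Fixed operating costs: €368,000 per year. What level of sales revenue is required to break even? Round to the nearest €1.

€872,915

CM per unit = €209.12 − €120.96 = €88.16; CM ratio = €88.16 / €209.12 = 0.4216.
Break-even revenue = fixed costs × price ÷ CM = €368,000 × €209.12 ÷ €88.16 = €872,915.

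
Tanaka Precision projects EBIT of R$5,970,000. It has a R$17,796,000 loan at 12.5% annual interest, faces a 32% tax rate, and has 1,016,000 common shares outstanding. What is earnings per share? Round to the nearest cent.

Interest = R$2,224,500.00, so EBT = R$5,970,000 − R$2,224,500.00 = R$3,745,500.00.
Net income = R$3,745,500.00 × (1 − 0.32) = R$2,546,940.00.
EPS = R$2,546,940.00 ÷ 1,016,000 = R$2.51.

R$2.51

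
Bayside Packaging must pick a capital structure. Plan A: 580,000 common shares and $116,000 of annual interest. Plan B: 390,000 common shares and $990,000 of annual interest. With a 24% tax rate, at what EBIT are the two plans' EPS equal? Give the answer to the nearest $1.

Set EPS_A = EPS_B: (EBIT − $116,000)(1 − 0.24) ÷ 580,000 = (EBIT − $990,000)(1 − 0.24) ÷ 390,000.
Cancelling (1 − t) and cross-multiplying: 390,000·(EBIT − 116,000) = 580,000·(EBIT − 990,000).
Solving, EBIT = (990,000·580,000 − 116,000·390,000) / (580,000 − 390,000) = 528,960,000,000 / 190,000 = 2,784,000.00.

$2,784,000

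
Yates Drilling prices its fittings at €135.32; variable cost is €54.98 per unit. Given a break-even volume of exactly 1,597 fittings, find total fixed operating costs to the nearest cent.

Contribution margin per unit = €135.32 − €54.98 = €80.34.
Since BE = FC / CM, FC = 1,597 × €80.34 = €128,302.98.

€128,302.98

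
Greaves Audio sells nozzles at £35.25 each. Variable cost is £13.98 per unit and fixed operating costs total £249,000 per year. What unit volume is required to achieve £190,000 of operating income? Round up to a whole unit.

Each unit contributes £35.25 − £13.98 = £21.27.
Required volume = (fixed costs + target profit) ÷ CM = (£249,000 + £190,000) ÷ £21.27 = 20,639.40, so 20,640 nozzles.

20,640 nozzles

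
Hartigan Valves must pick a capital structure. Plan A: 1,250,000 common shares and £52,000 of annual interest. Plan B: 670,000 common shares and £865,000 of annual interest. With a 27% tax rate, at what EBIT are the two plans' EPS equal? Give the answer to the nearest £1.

£1,804,155

Set EPS_A = EPS_B: (EBIT − £52,000)(1 − 0.27) ÷ 1,250,000 = (EBIT − £865,000)(1 − 0.27) ÷ 670,000.
Cancelling (1 − t) and cross-multiplying: 670,000·(EBIT − 52,000) = 1,250,000·(EBIT − 865,000).
EBIT × (1,250,000 − 670,000) = 865,000 × 1,250,000 − 52,000 × 670,000 = 1,046,410,000,000, so EBIT = 1,046,410,000,000 ÷ 580,000 = 1,804,155.17.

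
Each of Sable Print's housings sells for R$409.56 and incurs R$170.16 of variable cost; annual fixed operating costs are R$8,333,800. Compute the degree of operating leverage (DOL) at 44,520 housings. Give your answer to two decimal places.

Contribution at this volume is 44,520 × R$239.40 = R$10,658,088.00.
EBIT = R$10,658,088.00 − R$8,333,800 = R$2,324,288.00.
DOL = contribution ÷ EBIT = R$10,658,088.00 ÷ R$2,324,288.00 = 4.5855.

4.59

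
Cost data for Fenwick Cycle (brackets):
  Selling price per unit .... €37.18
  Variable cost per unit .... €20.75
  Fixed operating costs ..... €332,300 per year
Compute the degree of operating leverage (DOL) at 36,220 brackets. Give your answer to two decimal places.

Total contribution margin = 36,220 × €16.43 = €595,094.60.
Operating income = contribution − fixed costs = €595,094.60 − €332,300 = €262,794.60.
DOL = contribution ÷ EBIT = €595,094.60 ÷ €262,794.60 = 2.2645.

2.26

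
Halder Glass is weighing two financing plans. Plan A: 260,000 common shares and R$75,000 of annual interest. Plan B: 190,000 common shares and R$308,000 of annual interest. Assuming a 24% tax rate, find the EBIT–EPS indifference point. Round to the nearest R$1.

At indifference, (EBIT − 75,000)(1 − t)/260,000 = (EBIT − 308,000)(1 − t)/190,000.
Cancelling (1 − t) and cross-multiplying: 190,000·(EBIT − 75,000) = 260,000·(EBIT − 308,000).
EBIT × (260,000 − 190,000) = 308,000 × 260,000 − 75,000 × 190,000 = 65,830,000,000, so EBIT = 65,830,000,000 ÷ 70,000 = 940,428.57.

R$940,429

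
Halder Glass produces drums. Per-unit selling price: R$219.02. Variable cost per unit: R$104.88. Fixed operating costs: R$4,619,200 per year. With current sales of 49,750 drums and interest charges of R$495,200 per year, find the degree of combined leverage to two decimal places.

10.07

Contribution at this volume is 49,750 × R$114.14 = R$5,678,465.00.
Operating income = contribution − fixed costs = R$5,678,465.00 − R$4,619,200 = R$1,059,265.00. Interest = R$495,200.00.
DOL = R$5,678,465.00 ÷ R$1,059,265.00 = 5.3608; DFL = R$1,059,265.00 ÷ R$564,065.00 = 1.8779.
DCL = DOL × DFL = 5.3608 × 1.8779 = 10.0670.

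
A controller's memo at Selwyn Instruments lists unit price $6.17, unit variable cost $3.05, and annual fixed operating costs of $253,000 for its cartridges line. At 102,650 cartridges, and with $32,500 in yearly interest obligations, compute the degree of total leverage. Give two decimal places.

Total contribution margin = 102,650 × $3.12 = $320,268.00.
EBIT = $320,268.00 − $253,000 = $67,268.00. Interest = $32,500.00.
DOL = $320,268.00 ÷ $67,268.00 = 4.7611; DFL = $67,268.00 ÷ $34,768.00 = 1.9348.
Combined leverage = 4.7611 × 1.9348 = 9.2118.

9.21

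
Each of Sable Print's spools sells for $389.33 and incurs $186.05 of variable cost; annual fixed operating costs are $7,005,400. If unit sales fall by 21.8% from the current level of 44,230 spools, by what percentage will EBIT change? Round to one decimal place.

-98.7%

Total contribution margin = 44,230 × $203.28 = $8,991,074.40.
Operating income = contribution − fixed costs = $8,991,074.40 − $7,005,400 = $1,985,674.40.
Degree of operating leverage = $8,991,074.40 / $1,985,674.40 = 4.5280.
Operating income changes by 4.5280 × -21.8% = -98.7%.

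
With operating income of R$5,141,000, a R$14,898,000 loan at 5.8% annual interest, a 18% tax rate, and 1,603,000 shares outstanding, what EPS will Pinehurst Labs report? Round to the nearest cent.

Pre-tax income = R$5,141,000 − R$864,084.00 = R$4,276,916.00.
Net income = R$4,276,916.00 × (1 − 0.18) = R$3,507,071.12.
Per share: R$3,507,071.12 / 1,603,000 shares = R$2.19.

R$2.19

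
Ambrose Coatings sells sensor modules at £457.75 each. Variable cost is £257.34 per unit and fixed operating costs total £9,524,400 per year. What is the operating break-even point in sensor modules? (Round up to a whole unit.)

47,525 sensor modules

Each unit contributes £457.75 − £257.34 = £200.41.
Units to break even: £9,524,400 ÷ £200.41 = 47,524.57, rounded up to 47,525.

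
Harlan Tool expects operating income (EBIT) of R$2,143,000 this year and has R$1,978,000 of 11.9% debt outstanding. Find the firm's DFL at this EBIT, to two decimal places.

1.12

Interest = R$235,382.00.
DFL = EBIT ÷ (EBIT − I) = R$2,143,000 ÷ (R$2,143,000 − R$235,382.00) = R$2,143,000 ÷ R$1,907,618.00 = 1.1234.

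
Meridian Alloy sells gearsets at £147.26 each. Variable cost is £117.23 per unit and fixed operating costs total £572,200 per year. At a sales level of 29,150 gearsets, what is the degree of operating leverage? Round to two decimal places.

Total contribution margin = 29,150 × £30.03 = £875,374.50.
Subtracting fixed costs: EBIT = £875,374.50 − £572,200 = £303,174.50.
DOL = contribution ÷ EBIT = £875,374.50 ÷ £303,174.50 = 2.8874.

2.89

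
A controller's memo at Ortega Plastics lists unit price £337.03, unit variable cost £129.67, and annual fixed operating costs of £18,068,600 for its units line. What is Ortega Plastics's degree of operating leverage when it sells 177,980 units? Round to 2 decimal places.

1.96

Total contribution margin = 177,980 × £207.36 = £36,905,932.80.
EBIT = £36,905,932.80 − £18,068,600 = £18,837,332.80.
DOL = contribution ÷ EBIT = £36,905,932.80 ÷ £18,837,332.80 = 1.9592.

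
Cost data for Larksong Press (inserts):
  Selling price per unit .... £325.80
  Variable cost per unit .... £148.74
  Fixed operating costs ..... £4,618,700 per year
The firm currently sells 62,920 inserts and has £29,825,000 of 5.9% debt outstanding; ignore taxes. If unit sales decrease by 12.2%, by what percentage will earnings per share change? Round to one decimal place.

-28.5%

Contribution at this volume is 62,920 × £177.06 = £11,140,615.20.
EBIT = £11,140,615.20 − £4,618,700 = £6,521,915.20.
Interest = £1,759,675.00, so EBIT − I = £4,762,240.20.
DCL = total CM / (EBIT − I) = £11,140,615.20 / £4,762,240.20 = 2.3394.
EPS therefore changes by 2.3394 × (-12.2%) = -28.5%.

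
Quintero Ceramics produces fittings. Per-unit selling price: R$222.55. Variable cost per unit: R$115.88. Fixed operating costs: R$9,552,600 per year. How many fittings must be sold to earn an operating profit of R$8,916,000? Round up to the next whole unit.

Each unit contributes R$222.55 − R$115.88 = R$106.67.
Units = (FC + target) / CM = (R$9,552,600 + R$8,916,000) / R$106.67 = 173,137.71, so 173,138 fittings.

173,138 fittings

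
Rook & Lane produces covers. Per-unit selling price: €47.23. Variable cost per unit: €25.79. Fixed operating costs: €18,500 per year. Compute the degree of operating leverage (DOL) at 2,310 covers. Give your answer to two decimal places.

Contribution at this volume is 2,310 × €21.44 = €49,526.40.
EBIT = €49,526.40 − €18,500 = €31,026.40.
Degree of operating leverage = €49,526.40 / €31,026.40 = 1.5963.

1.60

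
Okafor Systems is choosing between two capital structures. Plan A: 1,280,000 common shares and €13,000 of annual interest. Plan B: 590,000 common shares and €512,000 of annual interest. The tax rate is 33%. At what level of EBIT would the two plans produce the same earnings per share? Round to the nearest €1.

At indifference, (EBIT − 13,000)(1 − t)/1,280,000 = (EBIT − 512,000)(1 − t)/590,000.
Cancelling (1 − t) and cross-multiplying: 590,000·(EBIT − 13,000) = 1,280,000·(EBIT − 512,000).
Solving, EBIT = (512,000·1,280,000 − 13,000·590,000) / (1,280,000 − 590,000) = 647,690,000,000 / 690,000 = 938,681.16.

€938,681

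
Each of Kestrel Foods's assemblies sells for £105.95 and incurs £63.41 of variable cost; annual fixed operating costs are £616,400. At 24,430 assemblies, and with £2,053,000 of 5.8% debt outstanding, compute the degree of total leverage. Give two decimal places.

3.42

Contribution at this volume is 24,430 × £42.54 = £1,039,252.20.
Subtracting fixed costs: EBIT = £1,039,252.20 − £616,400 = £422,852.20. Interest = £119,074.00.
DOL = £1,039,252.20 ÷ £422,852.20 = 2.4577; DFL = £422,852.20 ÷ £303,778.20 = 1.3920.
Combined leverage = 2.4577 × 1.3920 = 3.4211.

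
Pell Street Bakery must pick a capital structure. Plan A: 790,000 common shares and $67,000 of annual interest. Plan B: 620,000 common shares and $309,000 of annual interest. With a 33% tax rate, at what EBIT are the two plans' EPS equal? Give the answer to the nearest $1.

$1,191,588

Set EPS_A = EPS_B: (EBIT − $67,000)(1 − 0.33) ÷ 790,000 = (EBIT − $309,000)(1 − 0.33) ÷ 620,000.
The (1 − t) factor cancels: (EBIT − 67,000) × 620,000 = (EBIT − 309,000) × 790,000.
EBIT × (790,000 − 620,000) = 309,000 × 790,000 − 67,000 × 620,000 = 202,570,000,000, so EBIT = 202,570,000,000 ÷ 170,000 = 1,191,588.24.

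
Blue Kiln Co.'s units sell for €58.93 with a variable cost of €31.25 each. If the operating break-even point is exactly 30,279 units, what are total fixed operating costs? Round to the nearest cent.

€838,122.72

Unit CM = price − variable cost = €58.93 − €31.25 = €27.68.
Fixed costs = break-even units × CM = 30,279 × €27.68 = €838,122.72.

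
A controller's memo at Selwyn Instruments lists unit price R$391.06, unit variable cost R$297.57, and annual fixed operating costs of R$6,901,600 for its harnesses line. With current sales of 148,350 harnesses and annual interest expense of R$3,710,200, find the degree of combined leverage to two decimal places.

At 148,350 units, contribution = 148,350 × R$93.49 = R$13,869,241.50.
EBIT = R$13,869,241.50 − R$6,901,600 = R$6,967,641.50. Interest = R$3,710,200.00.
DOL = R$13,869,241.50 ÷ R$6,967,641.50 = 1.9905; DFL = R$6,967,641.50 ÷ R$3,257,441.50 = 2.1390.
DCL = DOL × DFL = 1.9905 × 2.1390 = 4.2577.

4.26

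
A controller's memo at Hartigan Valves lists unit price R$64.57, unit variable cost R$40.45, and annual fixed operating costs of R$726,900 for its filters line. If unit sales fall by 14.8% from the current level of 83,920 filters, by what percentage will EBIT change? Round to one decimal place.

-23.1%

At 83,920 units, contribution = 83,920 × R$24.12 = R$2,024,150.40.
Subtracting fixed costs: EBIT = R$2,024,150.40 − R$726,900 = R$1,297,250.40.
DOL = contribution ÷ EBIT = R$2,024,150.40 ÷ R$1,297,250.40 = 1.5603.
So EBIT moves 1.5603 × (-14.8%) = -23.1%.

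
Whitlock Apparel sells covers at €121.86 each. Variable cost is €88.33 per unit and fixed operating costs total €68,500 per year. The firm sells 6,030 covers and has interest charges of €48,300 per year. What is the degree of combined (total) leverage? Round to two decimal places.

Contribution at this volume is 6,030 × €33.53 = €202,185.90.
EBIT = €202,185.90 − €68,500 = €133,685.90. Interest = €48,300.00.
DOL = €202,185.90 ÷ €133,685.90 = 1.5124; DFL = €133,685.90 ÷ €85,385.90 = 1.5657.
Combined leverage = 1.5124 × 1.5657 = 2.3680.

2.37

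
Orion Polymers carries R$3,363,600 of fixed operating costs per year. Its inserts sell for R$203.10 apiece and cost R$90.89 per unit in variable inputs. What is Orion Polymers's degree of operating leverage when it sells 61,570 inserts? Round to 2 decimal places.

At 61,570 units, contribution = 61,570 × R$112.21 = R$6,908,769.70.
EBIT = R$6,908,769.70 − R$3,363,600 = R$3,545,169.70.
DOL = contribution ÷ EBIT = R$6,908,769.70 ÷ R$3,545,169.70 = 1.9488.

1.95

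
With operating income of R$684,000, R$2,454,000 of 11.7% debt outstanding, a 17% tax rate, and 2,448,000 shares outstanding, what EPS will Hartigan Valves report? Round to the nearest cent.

Interest = R$287,118.00, so EBT = R$684,000 − R$287,118.00 = R$396,882.00.
Net income = R$396,882.00 × (1 − 0.17) = R$329,412.06.
Per share: R$329,412.06 / 2,448,000 shares = R$0.13.

R$0.13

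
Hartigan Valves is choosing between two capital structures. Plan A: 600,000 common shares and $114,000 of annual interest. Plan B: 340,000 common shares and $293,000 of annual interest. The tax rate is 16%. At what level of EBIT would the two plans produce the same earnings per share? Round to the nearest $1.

At indifference, (EBIT − 114,000)(1 − t)/600,000 = (EBIT − 293,000)(1 − t)/340,000.
The (1 − t) factor cancels: (EBIT − 114,000) × 340,000 = (EBIT − 293,000) × 600,000.
Solving, EBIT = (293,000·600,000 − 114,000·340,000) / (600,000 − 340,000) = 137,040,000,000 / 260,000 = 527,076.92.

$527,077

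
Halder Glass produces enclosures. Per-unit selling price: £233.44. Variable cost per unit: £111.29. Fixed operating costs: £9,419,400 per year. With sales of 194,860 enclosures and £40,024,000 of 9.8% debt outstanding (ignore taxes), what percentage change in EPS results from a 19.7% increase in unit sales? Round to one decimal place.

Total contribution margin = 194,860 × £122.15 = £23,802,149.00.
Subtracting fixed costs: EBIT = £23,802,149.00 − £9,419,400 = £14,382,749.00.
Interest = £3,922,352.00, so EBIT − I = £10,460,397.00.
Degree of combined leverage = contribution ÷ (EBIT − I) = £23,802,149.00 ÷ £10,460,397.00 = 2.2755.
EPS therefore changes by 2.2755 × (+19.7%) = +44.8%.

+44.8%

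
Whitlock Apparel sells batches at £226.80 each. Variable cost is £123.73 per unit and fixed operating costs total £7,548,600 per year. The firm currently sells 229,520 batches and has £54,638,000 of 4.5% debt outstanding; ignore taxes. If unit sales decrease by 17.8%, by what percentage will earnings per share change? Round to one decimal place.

-30.9%

At 229,520 units, contribution = 229,520 × £103.07 = £23,656,626.40.
Subtracting fixed costs: EBIT = £23,656,626.40 − £7,548,600 = £16,108,026.40.
Interest = £2,458,710.00, so EBIT − I = £13,649,316.40.
DCL = total CM / (EBIT − I) = £23,656,626.40 / £13,649,316.40 = 1.7332.
EPS therefore changes by 1.7332 × (-17.8%) = -30.9%.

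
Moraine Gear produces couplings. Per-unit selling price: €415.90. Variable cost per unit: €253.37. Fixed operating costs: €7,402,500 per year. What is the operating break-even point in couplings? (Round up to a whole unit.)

Contribution margin per unit = €415.90 − €253.37 = €162.53.
Break-even volume = fixed costs ÷ CM per unit = €7,402,500 ÷ €162.53 = 45,545.44, so 45,546 couplings.

45,546 couplings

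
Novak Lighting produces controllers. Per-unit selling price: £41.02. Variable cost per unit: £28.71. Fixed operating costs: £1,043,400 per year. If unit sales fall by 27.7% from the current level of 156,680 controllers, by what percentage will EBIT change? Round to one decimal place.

Total contribution margin = 156,680 × £12.31 = £1,928,730.80.
Subtracting fixed costs: EBIT = £1,928,730.80 − £1,043,400 = £885,330.80.
DOL = contribution ÷ EBIT = £1,928,730.80 ÷ £885,330.80 = 2.1785.
%ΔEBIT = DOL × %ΔSales = 2.1785 × -27.7% = -60.3%.

-60.3%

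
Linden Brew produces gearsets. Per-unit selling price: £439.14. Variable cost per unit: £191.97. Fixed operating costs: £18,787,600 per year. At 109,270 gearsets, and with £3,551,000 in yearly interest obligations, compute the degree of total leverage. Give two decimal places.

5.78

Total contribution margin = 109,270 × £247.17 = £27,008,265.90.
Operating income = contribution − fixed costs = £27,008,265.90 − £18,787,600 = £8,220,665.90. Interest = £3,551,000.00.
DOL = £27,008,265.90 ÷ £8,220,665.90 = 3.2854; DFL = £8,220,665.90 ÷ £4,669,665.90 = 1.7604.
Combined leverage = 3.2854 × 1.7604 = 5.7836.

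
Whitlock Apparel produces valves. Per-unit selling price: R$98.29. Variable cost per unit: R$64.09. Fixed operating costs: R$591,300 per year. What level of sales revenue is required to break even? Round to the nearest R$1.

Contribution margin per unit = R$98.29 − R$64.09 = R$34.20, a CM ratio of R$34.20 ÷ R$98.29 = 0.3479.
Break-even sales = FC ÷ CM ratio = R$591,300 × R$98.29 / R$34.20 = R$1,699,382.

R$1,699,382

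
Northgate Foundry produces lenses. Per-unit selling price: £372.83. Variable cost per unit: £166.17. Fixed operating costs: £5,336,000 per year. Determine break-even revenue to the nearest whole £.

Contribution margin per unit = £372.83 − £166.17 = £206.66, a CM ratio of £206.66 ÷ £372.83 = 0.5543.
Break-even sales = FC ÷ CM ratio = £5,336,000 × £372.83 / £206.66 = £9,626,541.

£9,626,541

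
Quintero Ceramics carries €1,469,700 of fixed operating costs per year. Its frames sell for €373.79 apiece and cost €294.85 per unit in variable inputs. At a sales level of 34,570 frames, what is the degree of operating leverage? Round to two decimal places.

Total contribution margin = 34,570 × €78.94 = €2,728,955.80.
EBIT = €2,728,955.80 − €1,469,700 = €1,259,255.80.
So DOL = total CM / EBIT = €2,728,955.80 / €1,259,255.80 = 2.1671.

2.17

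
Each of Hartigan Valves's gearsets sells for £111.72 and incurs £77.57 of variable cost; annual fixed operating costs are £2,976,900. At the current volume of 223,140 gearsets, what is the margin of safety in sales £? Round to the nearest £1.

Each unit contributes £111.72 − £77.57 = £34.15. Break-even units = £2,976,900 ÷ £34.15 = 87,171.30; break-even revenue = 87,171.30 × £111.72 = £9,738,777.98.
Actual sales revenue = 223,140 × £111.72 = £24,929,200.80.
Margin of safety = £24,929,200.80 − £9,738,777.98 = £15,190,423.

£15,190,423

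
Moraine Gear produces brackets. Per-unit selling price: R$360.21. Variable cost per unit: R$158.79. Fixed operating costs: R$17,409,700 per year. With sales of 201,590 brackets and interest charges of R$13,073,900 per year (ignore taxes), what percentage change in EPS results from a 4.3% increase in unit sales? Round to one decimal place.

+17.3%

Total contribution margin = 201,590 × R$201.42 = R$40,604,257.80.
EBIT = R$40,604,257.80 − R$17,409,700 = R$23,194,557.80.
After interest of R$13,073,900.00, pre-tax earnings = R$10,120,657.80.
Degree of combined leverage = contribution ÷ (EBIT − I) = R$40,604,257.80 ÷ R$10,120,657.80 = 4.0120.
EPS therefore changes by 4.0120 × (+4.3%) = +17.3%.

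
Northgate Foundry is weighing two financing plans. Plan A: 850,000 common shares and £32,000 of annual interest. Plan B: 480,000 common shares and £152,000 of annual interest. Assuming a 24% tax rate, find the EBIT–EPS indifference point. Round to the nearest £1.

At indifference, (EBIT − 32,000)(1 − t)/850,000 = (EBIT − 152,000)(1 − t)/480,000.
The (1 − t) factor cancels: (EBIT − 32,000) × 480,000 = (EBIT − 152,000) × 850,000.
Solving, EBIT = (152,000·850,000 − 32,000·480,000) / (850,000 − 480,000) = 113,840,000,000 / 370,000 = 307,675.68.

£307,676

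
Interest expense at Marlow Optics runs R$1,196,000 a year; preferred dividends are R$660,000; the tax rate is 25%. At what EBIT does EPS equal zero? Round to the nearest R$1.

R$2,076,000

Preferred dividends are paid after tax, so their pre-tax equivalent is R$660,000 ÷ (1 − 0.25) = R$880,000.00.
Financial break-even EBIT = interest + D_p ÷ (1 − t) = R$1,196,000 + R$880,000.00 = R$2,076,000.00.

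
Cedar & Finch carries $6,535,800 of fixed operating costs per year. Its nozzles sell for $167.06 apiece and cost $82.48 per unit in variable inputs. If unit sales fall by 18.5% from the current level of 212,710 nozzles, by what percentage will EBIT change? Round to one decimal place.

-29.1%

Contribution at this volume is 212,710 × $84.58 = $17,991,011.80.
EBIT = $17,991,011.80 − $6,535,800 = $11,455,211.80.
Degree of operating leverage = $17,991,011.80 / $11,455,211.80 = 1.5706.
%ΔEBIT = DOL × %ΔSales = 1.5706 × -18.5% = -29.1%.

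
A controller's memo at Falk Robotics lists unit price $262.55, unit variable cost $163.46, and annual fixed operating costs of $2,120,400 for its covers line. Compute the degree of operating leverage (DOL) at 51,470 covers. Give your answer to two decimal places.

1.71

Total contribution margin = 51,470 × $99.09 = $5,100,162.30.
Subtracting fixed costs: EBIT = $5,100,162.30 − $2,120,400 = $2,979,762.30.
So DOL = total CM / EBIT = $5,100,162.30 / $2,979,762.30 = 1.7116.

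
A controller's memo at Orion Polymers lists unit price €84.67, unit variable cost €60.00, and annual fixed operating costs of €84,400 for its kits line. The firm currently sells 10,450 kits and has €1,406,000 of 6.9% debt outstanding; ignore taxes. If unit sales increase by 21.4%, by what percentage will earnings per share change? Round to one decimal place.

+72.2%

Total contribution margin = 10,450 × €24.67 = €257,801.50.
EBIT = €257,801.50 − €84,400 = €173,401.50.
Interest = €97,014.00, so EBIT − I = €76,387.50.
DCL = total CM / (EBIT − I) = €257,801.50 / €76,387.50 = 3.3749.
%ΔEPS = DCL × %ΔSales = 3.3749 × +21.4% = +72.2%.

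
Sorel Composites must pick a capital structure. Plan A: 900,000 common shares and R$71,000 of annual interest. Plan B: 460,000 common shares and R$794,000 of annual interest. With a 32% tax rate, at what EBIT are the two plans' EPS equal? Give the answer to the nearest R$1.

At indifference, (EBIT − 71,000)(1 − t)/900,000 = (EBIT − 794,000)(1 − t)/460,000.
The (1 − t) factor cancels: (EBIT − 71,000) × 460,000 = (EBIT − 794,000) × 900,000.
Solving, EBIT = (794,000·900,000 − 71,000·460,000) / (900,000 − 460,000) = 681,940,000,000 / 440,000 = 1,549,863.64.

R$1,549,864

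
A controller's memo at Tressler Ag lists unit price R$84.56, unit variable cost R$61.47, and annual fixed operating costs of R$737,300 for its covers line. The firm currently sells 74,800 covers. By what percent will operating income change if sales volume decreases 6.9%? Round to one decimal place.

-12.0%

Total contribution margin = 74,800 × R$23.09 = R$1,727,132.00.
Subtracting fixed costs: EBIT = R$1,727,132.00 − R$737,300 = R$989,832.00.
So DOL = total CM / EBIT = R$1,727,132.00 / R$989,832.00 = 1.7449.
Operating income changes by 1.7449 × -6.9% = -12.0%.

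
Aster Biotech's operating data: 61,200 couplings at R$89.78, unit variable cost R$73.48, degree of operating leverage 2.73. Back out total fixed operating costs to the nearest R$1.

At 61,200 units, contribution = 61,200 × R$16.30 = R$997,560.00.
Since DOL = CM ÷ EBIT, EBIT = R$997,560.00 ÷ 2.73 = R$365,406.59.
Fixed costs = CM − EBIT = R$997,560.00 − R$365,406.59 = R$632,153.

R$632,153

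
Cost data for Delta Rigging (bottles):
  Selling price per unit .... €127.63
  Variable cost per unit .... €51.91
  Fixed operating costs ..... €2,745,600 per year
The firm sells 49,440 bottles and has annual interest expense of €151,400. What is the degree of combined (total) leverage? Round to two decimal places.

At 49,440 units, contribution = 49,440 × €75.72 = €3,743,596.80.
Operating income = contribution − fixed costs = €3,743,596.80 − €2,745,600 = €997,996.80. Interest = €151,400.00, so EBIT − I = €846,596.80.
Degree of total leverage = total CM / (EBIT − interest) = €3,743,596.80 / €846,596.80 = 4.4219.

4.42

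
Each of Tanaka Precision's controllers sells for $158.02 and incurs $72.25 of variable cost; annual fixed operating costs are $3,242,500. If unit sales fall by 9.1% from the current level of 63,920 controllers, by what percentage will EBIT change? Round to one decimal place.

Contribution at this volume is 63,920 × $85.77 = $5,482,418.40.
Subtracting fixed costs: EBIT = $5,482,418.40 − $3,242,500 = $2,239,918.40.
Degree of operating leverage = $5,482,418.40 / $2,239,918.40 = 2.4476.
So EBIT moves 2.4476 × (-9.1%) = -22.3%.

-22.3%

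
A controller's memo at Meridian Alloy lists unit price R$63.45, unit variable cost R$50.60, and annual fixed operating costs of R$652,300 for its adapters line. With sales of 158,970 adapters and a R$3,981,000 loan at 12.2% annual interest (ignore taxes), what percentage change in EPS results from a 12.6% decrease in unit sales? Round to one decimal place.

-28.4%

Total contribution margin = 158,970 × R$12.85 = R$2,042,764.50.
Subtracting fixed costs: EBIT = R$2,042,764.50 − R$652,300 = R$1,390,464.50.
Interest = R$485,682.00, so EBIT − I = R$904,782.50.
DCL = total CM / (EBIT − I) = R$2,042,764.50 / R$904,782.50 = 2.2577.
%ΔEPS = DCL × %ΔSales = 2.2577 × -12.6% = -28.4%.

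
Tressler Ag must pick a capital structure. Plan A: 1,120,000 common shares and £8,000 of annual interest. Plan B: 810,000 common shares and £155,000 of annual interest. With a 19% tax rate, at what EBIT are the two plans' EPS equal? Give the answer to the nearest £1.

At indifference, (EBIT − 8,000)(1 − t)/1,120,000 = (EBIT − 155,000)(1 − t)/810,000.
The (1 − t) factor cancels: (EBIT − 8,000) × 810,000 = (EBIT − 155,000) × 1,120,000.
Solving, EBIT = (155,000·1,120,000 − 8,000·810,000) / (1,120,000 − 810,000) = 167,120,000,000 / 310,000 = 539,096.77.

£539,097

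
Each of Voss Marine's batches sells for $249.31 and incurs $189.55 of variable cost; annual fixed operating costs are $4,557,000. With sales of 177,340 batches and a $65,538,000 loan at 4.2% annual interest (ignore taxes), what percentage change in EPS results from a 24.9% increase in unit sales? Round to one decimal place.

+80.3%

Contribution at this volume is 177,340 × $59.76 = $10,597,838.40.
EBIT = $10,597,838.40 − $4,557,000 = $6,040,838.40.
After interest of $2,752,596.00, pre-tax earnings = $3,288,242.40.
DCL = total CM / (EBIT − I) = $10,597,838.40 / $3,288,242.40 = 3.2229.
EPS therefore changes by 3.2229 × (+24.9%) = +80.3%.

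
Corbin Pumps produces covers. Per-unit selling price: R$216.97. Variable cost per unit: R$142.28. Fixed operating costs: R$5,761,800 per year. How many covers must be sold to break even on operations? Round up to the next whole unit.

77,143 covers

Each unit contributes R$216.97 − R$142.28 = R$74.69.
Units to break even: R$5,761,800 ÷ R$74.69 = 77,142.86, rounded up to 77,143.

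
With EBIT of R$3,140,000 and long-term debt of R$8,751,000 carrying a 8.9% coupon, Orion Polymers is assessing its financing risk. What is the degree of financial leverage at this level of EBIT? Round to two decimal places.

1.33

Interest = R$778,839.00.
Degree of financial leverage = EBIT / (EBIT − interest) = R$3,140,000 / R$2,361,161.00 = 1.3299.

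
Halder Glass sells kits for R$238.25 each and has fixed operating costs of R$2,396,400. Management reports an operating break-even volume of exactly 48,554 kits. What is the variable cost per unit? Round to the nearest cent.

Contribution per unit must be FC / Q = R$2,396,400 / 48,554 = R$49.3554.
Hence VC = price − CM = R$238.25 − R$49.3554 = R$188.89.

R$188.89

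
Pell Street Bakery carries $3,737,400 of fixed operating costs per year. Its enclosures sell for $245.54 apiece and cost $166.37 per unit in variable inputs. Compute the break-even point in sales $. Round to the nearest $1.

$11,591,274

Contribution margin per unit = $245.54 − $166.37 = $79.17, a CM ratio of $79.17 ÷ $245.54 = 0.3224.
Break-even sales = FC ÷ CM ratio = $3,737,400 × $245.54 / $79.17 = $11,591,274.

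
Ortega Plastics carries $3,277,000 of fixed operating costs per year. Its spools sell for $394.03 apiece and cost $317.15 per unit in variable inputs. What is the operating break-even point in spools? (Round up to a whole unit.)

42,625 spools

Unit CM = price − variable cost = $394.03 − $317.15 = $76.88.
Break-even volume = fixed costs ÷ CM per unit = $3,277,000 ÷ $76.88 = 42,624.87, so 42,625 spools.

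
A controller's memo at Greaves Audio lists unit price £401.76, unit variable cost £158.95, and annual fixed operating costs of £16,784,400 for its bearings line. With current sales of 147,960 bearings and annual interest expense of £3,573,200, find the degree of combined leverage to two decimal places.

2.31

At 147,960 units, contribution = 147,960 × £242.81 = £35,926,167.60.
Operating income = contribution − fixed costs = £35,926,167.60 − £16,784,400 = £19,141,767.60. Interest = £3,573,200.00, so EBIT − I = £15,568,567.60.
Degree of total leverage = total CM / (EBIT − interest) = £35,926,167.60 / £15,568,567.60 = 2.3076.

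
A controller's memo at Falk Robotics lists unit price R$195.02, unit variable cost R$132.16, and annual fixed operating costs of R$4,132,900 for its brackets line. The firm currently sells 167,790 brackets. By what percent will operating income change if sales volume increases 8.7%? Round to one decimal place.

At 167,790 units, contribution = 167,790 × R$62.86 = R$10,547,279.40.
Subtracting fixed costs: EBIT = R$10,547,279.40 − R$4,132,900 = R$6,414,379.40.
DOL = contribution ÷ EBIT = R$10,547,279.40 ÷ R$6,414,379.40 = 1.6443.
%ΔEBIT = DOL × %ΔSales = 1.6443 × +8.7% = +14.3%.

+14.3%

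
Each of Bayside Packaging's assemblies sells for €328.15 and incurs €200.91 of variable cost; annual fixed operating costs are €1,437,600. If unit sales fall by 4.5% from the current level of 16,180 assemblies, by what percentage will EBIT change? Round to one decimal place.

At 16,180 units, contribution = 16,180 × €127.24 = €2,058,743.20.
EBIT = €2,058,743.20 − €1,437,600 = €621,143.20.
DOL = contribution ÷ EBIT = €2,058,743.20 ÷ €621,143.20 = 3.3144.
So EBIT moves 3.3144 × (-4.5%) = -14.9%.

-14.9%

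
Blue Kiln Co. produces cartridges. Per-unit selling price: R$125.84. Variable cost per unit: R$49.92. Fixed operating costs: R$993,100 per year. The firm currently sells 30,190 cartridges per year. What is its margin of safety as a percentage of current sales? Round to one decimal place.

56.7%

Each unit contributes R$125.84 − R$49.92 = R$75.92. Break-even units = R$993,100 ÷ R$75.92 = 13,080.87; break-even revenue = 13,080.87 × R$125.84 = R$1,646,097.26.
Current sales = 30,190 × R$125.84 = R$3,799,109.60.
Margin of safety = (R$3,799,109.60 − R$1,646,097.26) ÷ R$3,799,109.60 = 56.7%.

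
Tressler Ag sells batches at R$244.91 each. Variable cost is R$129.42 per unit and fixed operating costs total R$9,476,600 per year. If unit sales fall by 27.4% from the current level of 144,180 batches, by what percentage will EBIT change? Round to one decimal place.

Contribution at this volume is 144,180 × R$115.49 = R$16,651,348.20.
Subtracting fixed costs: EBIT = R$16,651,348.20 − R$9,476,600 = R$7,174,748.20.
Degree of operating leverage = R$16,651,348.20 / R$7,174,748.20 = 2.3208.
Operating income changes by 2.3208 × -27.4% = -63.6%.

-63.6%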